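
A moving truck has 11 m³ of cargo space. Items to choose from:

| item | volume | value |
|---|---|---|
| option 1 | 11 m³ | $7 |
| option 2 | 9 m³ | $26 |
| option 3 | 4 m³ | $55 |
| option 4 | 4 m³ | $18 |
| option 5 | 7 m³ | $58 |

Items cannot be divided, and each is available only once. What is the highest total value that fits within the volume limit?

Check high-value combinations within 11 m³:
- option 3+option 5: volume 4+7=11, value 55+58=113
- option 4+option 5: volume 4+7=11, value 18+58=76
- option 3+option 4: volume 4+4=8, value 55+18=73
- option 5: volume 7, value 58
- option 3: volume 4, value 55
Best: $113.

$113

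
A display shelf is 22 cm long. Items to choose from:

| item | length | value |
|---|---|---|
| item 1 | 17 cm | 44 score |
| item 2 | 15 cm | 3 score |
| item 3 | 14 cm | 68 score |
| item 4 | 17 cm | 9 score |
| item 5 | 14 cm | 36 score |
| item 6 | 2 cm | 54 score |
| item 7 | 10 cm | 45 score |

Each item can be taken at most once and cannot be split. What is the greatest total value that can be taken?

Check high-value combinations within 22 cm:
- item 3+item 6: length 14+2=16, value 68+54=122
- item 6+item 7: length 2+10=12, value 54+45=99
- item 1+item 6: length 17+2=19, value 44+54=98
- item 5+item 6: length 14+2=16, value 36+54=90
Best: 122 score.

122 score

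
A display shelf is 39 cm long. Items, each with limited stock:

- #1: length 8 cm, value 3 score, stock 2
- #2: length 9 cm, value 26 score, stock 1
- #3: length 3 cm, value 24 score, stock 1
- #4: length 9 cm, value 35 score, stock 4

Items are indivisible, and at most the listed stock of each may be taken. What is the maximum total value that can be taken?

Best selections within length 39 and stock limits:
- 1×#3 + 4×#4: length 39, value 164
- 1×#2 + 1×#3 + 3×#4: length 39, value 155
- 4×#4: length 36, value 140
- 1×#1 + 1×#3 + 3×#4: length 38, value 132
Best: 164 score.

164 score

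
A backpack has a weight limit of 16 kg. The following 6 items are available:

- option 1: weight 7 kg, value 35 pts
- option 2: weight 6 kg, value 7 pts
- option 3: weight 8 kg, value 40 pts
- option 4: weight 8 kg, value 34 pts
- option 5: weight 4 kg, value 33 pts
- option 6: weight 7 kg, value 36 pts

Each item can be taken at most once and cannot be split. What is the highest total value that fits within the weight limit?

76 pts

This is a 0/1 knapsack; check combinations near the capacity.
- option 3+option 6: weight 8+7=15, value 40+36=76
- option 1+option 3: weight 7+8=15, value 35+40=75
- option 3+option 4: weight 8+8=16, value 40+34=74
- option 3+option 5: weight 8+4=12, value 40+33=73
Best: 76 pts.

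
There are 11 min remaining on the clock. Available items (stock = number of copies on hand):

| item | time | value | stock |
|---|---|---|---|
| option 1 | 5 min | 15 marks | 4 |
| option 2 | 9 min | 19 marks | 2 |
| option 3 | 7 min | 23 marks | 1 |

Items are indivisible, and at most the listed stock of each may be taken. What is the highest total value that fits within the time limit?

30 marks

Top feasible selections:
- 2×option 1: time 10, value 30
- 1×option 3: time 7, value 23
- 1×option 2: time 9, value 19
- 1×option 1: time 5, value 15
Best: 30 marks.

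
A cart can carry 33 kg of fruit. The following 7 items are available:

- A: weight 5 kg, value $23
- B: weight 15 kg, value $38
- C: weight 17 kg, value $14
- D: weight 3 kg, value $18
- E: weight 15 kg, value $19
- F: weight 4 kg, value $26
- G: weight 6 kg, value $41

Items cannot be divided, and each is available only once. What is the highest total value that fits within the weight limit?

Check high-value combinations within 33 kg:
- A+B+D+F+G: weight 5+15+3+4+6=33, value 23+38+18+26+41=146
- A+B+F+G: weight 5+15+4+6=30, value 23+38+26+41=128
- A+D+E+F+G: weight 5+3+15+4+6=33, value 23+18+19+26+41=127
Best: $146.

$146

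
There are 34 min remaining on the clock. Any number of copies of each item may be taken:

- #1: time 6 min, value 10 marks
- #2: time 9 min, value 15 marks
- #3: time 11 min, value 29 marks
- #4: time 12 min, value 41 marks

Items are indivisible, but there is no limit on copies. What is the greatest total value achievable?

Best value-per-unit is #4 at 41/12; filling with it alone gives 2×41 = 82.
Optimal mix: 2×#3 + 1×#4 → time 34, value 99.

99 marks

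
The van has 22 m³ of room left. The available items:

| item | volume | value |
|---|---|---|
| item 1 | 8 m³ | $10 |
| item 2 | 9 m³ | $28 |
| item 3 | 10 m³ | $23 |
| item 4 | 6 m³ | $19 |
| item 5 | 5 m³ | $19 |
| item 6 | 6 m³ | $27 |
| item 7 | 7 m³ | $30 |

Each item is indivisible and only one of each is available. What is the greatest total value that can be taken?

$85

Check high-value combinations within 22 m³:
- item 2+item 6+item 7: volume 9+6+7=22, value 28+27+30=85
- item 2+item 5+item 7: volume 9+5+7=21, value 28+19+30=77
- item 2+item 4+item 7: volume 9+6+7=22, value 28+19+30=77
- item 5+item 6+item 7: volume 5+6+7=18, value 19+27+30=76
Best: $85.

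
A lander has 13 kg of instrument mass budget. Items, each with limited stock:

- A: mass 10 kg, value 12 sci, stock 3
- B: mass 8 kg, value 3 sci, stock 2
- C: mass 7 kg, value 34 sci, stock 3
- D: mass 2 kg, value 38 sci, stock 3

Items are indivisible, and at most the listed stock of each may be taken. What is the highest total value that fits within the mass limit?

148 sci

Best selections within mass 13 and stock limits:
- 1×C + 3×D: mass 13, value 148
- 3×D: mass 6, value 114
- 1×C + 2×D: mass 11, value 110
- 1×B + 2×D: mass 12, value 79
Best: 148 sci.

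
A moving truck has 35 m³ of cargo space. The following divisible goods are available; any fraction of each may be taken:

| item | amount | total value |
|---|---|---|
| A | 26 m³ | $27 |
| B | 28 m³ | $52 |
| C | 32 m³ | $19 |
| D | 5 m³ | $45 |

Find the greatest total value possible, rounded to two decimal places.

99.08

Take in order of value per unit:
- D (45/5 per unit): all 5 → value 45, running total 45.00
- B (52/28 per unit): all 28 → value 52, running total 97.00
- A (27/26 per unit): 2 of 26 → value 2×27/26 = 2.0769, running total 99.08
Total 99.08.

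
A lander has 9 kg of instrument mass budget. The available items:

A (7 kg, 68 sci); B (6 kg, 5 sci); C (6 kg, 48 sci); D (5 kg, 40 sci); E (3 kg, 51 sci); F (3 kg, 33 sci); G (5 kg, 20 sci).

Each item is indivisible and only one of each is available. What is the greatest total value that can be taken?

Check high-value combinations within 9 kg:
- C+E: mass 6+3=9, value 48+51=99
- D+E: mass 5+3=8, value 40+51=91
- E+F: mass 3+3=6, value 51+33=84
Best: 99 sci.

99 sci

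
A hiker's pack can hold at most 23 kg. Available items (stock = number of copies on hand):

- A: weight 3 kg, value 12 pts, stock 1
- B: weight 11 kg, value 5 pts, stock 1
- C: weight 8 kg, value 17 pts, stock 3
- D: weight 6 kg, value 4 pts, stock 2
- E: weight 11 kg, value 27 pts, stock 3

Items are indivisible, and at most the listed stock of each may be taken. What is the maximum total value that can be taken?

Best selections within weight 23 and stock limits:
- 1×A + 1×C + 1×E: weight 22, value 56
- 2×E: weight 22, value 54
- 1×A + 2×C: weight 19, value 46
Best: 56 pts.

56 pts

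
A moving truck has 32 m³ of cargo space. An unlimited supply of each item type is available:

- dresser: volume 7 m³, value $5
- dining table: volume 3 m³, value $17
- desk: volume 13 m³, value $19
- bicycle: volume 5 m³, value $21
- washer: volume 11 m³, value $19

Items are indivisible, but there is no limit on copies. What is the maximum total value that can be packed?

$174

Best value-per-unit is dining table at 17/3; filling with it alone gives 10×17 = 170.
Optimal mix: 9×dining table + 1×bicycle → volume 32, value 174.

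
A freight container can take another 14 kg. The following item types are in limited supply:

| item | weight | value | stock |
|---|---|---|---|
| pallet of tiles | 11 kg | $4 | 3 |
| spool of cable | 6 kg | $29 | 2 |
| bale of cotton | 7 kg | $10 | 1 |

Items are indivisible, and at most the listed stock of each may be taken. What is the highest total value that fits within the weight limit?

Best selections within weight 14 and stock limits:
- 2×spool of cable: weight 12, value 58
- 1×spool of cable + 1×bale of cotton: weight 13, value 39
- 1×spool of cable: weight 6, value 29
- 1×bale of cotton: weight 7, value 10
Best: $58.

$58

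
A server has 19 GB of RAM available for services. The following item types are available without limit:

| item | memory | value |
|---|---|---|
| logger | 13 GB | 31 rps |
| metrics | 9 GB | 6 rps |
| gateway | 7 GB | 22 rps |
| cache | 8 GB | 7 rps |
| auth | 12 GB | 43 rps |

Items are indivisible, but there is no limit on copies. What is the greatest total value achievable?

Best value-per-unit is auth at 43/12; filling with it alone gives 1×43 = 43.
Optimal mix: 1×gateway + 1×auth → memory 19, value 65.

65 rps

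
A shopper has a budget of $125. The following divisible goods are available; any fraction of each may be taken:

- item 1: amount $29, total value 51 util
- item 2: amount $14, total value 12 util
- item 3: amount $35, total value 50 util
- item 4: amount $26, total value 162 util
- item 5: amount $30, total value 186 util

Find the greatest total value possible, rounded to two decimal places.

Take in order of value per unit:
- item 4 (162/26 per unit): all 26 → value 162, running total 162.00
- item 5 (186/30 per unit): all 30 → value 186, running total 348.00
- item 1 (51/29 per unit): all 29 → value 51, running total 399.00
- item 3 (50/35 per unit): all 35 → value 50, running total 449.00
- item 2 (12/14 per unit): 5 of 14 → value 5×12/14 = 4.2857, running total 453.29
Total 453.29.

453.29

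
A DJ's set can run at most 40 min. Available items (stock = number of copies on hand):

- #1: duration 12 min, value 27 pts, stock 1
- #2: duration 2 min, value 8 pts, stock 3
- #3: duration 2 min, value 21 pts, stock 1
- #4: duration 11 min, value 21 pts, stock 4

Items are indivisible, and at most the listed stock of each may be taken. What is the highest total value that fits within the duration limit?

Best selections within duration 40 and stock limits:
- 1×#1 + 2×#2 + 1×#3 + 2×#4: duration 40, value 106
- 2×#2 + 1×#3 + 3×#4: duration 39, value 100
Best: 106 pts.

106 pts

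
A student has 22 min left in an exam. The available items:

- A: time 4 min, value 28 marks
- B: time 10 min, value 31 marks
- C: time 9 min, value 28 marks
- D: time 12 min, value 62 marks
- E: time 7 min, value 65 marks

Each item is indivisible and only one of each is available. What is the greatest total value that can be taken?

Check high-value combinations within 22 min:
- D+E: time 12+7=19, value 62+65=127
- A+B+E: time 4+10+7=21, value 28+31+65=124
- A+C+E: time 4+9+7=20, value 28+28+65=121
Best: 127 marks.

127 marks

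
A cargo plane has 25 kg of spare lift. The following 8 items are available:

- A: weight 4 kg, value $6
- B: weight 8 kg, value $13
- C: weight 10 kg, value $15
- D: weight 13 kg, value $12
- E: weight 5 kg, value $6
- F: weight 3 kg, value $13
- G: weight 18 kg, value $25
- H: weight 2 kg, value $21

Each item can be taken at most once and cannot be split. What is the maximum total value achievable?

Check high-value combinations within 25 kg:
- B+C+F+H: weight 8+10+3+2=23, value 13+15+13+21=62
- A+C+E+F+H: weight 4+10+5+3+2=24, value 6+15+6+13+21=61
- A+B+E+F+H: weight 4+8+5+3+2=22, value 6+13+6+13+21=59
- F+G+H: weight 3+18+2=23, value 13+25+21=59
Best: $62.

$62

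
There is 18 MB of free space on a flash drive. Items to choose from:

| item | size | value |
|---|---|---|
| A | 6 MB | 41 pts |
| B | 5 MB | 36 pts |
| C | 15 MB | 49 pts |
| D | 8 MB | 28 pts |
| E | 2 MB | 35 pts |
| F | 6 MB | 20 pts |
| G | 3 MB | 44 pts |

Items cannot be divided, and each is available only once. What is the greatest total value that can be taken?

This is a 0/1 knapsack; check combinations near the capacity.
- A+B+E+G: size 6+5+2+3=16, value 41+36+35+44=156
- B+D+E+G: size 5+8+2+3=18, value 36+28+35+44=143
- A+E+F+G: size 6+2+6+3=17, value 41+35+20+44=140
Best: 156 pts.

156 pts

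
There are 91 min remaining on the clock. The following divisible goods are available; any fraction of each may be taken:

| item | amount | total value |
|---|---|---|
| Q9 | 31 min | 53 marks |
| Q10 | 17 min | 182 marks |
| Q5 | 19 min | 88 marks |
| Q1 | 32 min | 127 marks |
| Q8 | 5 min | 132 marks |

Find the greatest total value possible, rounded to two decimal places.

Take in order of value per unit:
- Q8 (132/5 per unit): all 5 → value 132, running total 132.00
- Q10 (182/17 per unit): all 17 → value 182, running total 314.00
- Q5 (88/19 per unit): all 19 → value 88, running total 402.00
- Q1 (127/32 per unit): all 32 → value 127, running total 529.00
- Q9 (53/31 per unit): 18 of 31 → value 18×53/31 = 30.7742, running total 559.77
Total 559.77.

559.77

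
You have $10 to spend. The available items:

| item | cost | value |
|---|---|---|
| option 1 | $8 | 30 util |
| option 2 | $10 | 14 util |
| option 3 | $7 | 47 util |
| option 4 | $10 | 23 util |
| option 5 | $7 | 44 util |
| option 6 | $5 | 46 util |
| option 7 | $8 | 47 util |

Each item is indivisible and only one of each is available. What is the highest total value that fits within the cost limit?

47 util

This is a 0/1 knapsack; check combinations near the capacity.
- option 3: cost 7, value 47
- option 7: cost 8, value 47
- option 6: cost 5, value 46
- option 5: cost 7, value 44
Best: 47 util.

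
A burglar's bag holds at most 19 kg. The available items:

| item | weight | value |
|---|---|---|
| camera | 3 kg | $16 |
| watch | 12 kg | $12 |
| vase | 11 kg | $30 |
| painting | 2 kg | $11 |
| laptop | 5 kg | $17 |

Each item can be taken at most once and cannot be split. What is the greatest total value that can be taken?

$63

This is a 0/1 knapsack; check combinations near the capacity.
- camera+vase+laptop: weight 3+11+5=19, value 16+30+17=63
- vase+painting+laptop: weight 11+2+5=18, value 30+11+17=58
- camera+vase+painting: weight 3+11+2=16, value 16+30+11=57
Best: $63.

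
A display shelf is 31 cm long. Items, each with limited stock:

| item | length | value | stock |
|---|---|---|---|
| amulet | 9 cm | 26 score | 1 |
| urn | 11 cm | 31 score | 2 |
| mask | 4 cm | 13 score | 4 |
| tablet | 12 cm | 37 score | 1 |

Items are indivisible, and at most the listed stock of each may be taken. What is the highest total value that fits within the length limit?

94 score

Best selections within length 31 and stock limits:
- 1×urn + 2×mask + 1×tablet: length 31, value 94
- 4×mask + 1×tablet: length 28, value 89
- 1×amulet + 2×mask + 1×tablet: length 29, value 89
- 2×urn + 2×mask: length 30, value 88
Best: 94 score.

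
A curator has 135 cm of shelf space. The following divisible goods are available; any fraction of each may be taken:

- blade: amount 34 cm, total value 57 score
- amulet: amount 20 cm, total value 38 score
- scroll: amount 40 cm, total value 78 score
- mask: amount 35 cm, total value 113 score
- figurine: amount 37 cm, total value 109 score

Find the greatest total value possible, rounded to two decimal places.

343.03

Take in order of value per unit:
- mask (113/35 per unit): all 35 → value 113, running total 113.00
- figurine (109/37 per unit): all 37 → value 109, running total 222.00
- scroll (78/40 per unit): all 40 → value 78, running total 300.00
- amulet (38/20 per unit): all 20 → value 38, running total 338.00
- blade (57/34 per unit): 3 of 34 → value 3×57/34 = 5.0294, running total 343.03
Total 343.03.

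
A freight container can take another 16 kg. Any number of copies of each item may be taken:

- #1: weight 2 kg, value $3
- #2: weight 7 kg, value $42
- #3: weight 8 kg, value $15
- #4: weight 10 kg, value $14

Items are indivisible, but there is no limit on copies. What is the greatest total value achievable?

Best value-per-unit is #2 at 42/7; filling with it alone gives 2×42 = 84.
Optimal mix: 1×#1 + 2×#2 → weight 16, value 87.

$87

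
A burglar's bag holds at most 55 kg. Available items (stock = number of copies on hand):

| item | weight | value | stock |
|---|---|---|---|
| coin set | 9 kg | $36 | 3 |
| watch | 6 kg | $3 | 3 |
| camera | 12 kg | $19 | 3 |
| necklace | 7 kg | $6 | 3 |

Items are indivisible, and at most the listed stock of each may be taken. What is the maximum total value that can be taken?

Best selections within weight 55 and stock limits:
- 3×coin set + 2×camera: weight 51, value 146
- 3×coin set + 1×camera + 2×necklace: weight 53, value 139
Best: $146.

$146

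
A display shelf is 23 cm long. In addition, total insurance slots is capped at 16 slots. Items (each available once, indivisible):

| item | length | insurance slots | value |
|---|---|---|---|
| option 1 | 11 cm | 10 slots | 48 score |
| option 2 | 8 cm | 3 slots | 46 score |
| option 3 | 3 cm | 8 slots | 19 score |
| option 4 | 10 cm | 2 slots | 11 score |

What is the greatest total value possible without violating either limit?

Feasible sets respecting both limits:
- option 1+option 2: length 19, insurance slots 13, value 94
- option 2+option 3+option 4: length 21, insurance slots 13, value 76
- option 2+option 3: length 11, insurance slots 11, value 65
- option 1+option 4: length 21, insurance slots 12, value 59
Best: 94 score.

94 score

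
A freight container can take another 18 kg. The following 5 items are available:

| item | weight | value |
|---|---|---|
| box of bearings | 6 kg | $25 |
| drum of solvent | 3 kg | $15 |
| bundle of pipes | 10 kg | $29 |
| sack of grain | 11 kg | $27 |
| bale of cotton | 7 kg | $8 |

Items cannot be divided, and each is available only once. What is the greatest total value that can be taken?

Check high-value combinations within 18 kg:
- box of bearings+bundle of pipes: weight 6+10=16, value 25+29=54
- box of bearings+sack of grain: weight 6+11=17, value 25+27=52
- box of bearings+drum of solvent+bale of cotton: weight 6+3+7=16, value 25+15+8=48
- drum of solvent+bundle of pipes: weight 3+10=13, value 15+29=44
Best: $54.

$54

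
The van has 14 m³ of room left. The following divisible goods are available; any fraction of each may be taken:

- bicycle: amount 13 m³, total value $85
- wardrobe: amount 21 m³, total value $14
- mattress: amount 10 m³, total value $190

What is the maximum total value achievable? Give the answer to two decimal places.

216.15

Take in order of value per unit:
- mattress (190/10 per unit): all 10 → value 190, running total 190.00
- bicycle (85/13 per unit): 4 of 13 → value 4×85/13 = 26.1538, running total 216.15
Total 216.15.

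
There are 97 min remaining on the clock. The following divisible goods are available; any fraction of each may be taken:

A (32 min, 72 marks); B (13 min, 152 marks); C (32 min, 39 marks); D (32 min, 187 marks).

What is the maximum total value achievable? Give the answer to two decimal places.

Take in order of value per unit:
- B (152/13 per unit): all 13 → value 152, running total 152.00
- D (187/32 per unit): all 32 → value 187, running total 339.00
- A (72/32 per unit): all 32 → value 72, running total 411.00
- C (39/32 per unit): 20 of 32 → value 20×39/32 = 24.3750, running total 435.38
Total 435.38.

435.38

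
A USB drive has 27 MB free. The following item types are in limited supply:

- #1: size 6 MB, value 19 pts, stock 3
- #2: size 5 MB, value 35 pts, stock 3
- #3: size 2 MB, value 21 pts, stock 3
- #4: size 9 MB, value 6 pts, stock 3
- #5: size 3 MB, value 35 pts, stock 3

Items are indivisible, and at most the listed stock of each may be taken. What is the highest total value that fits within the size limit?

Best selections within size 27 and stock limits:
- 2×#2 + 3×#3 + 3×#5: size 25, value 238
- 3×#2 + 3×#3 + 2×#5: size 27, value 238
Best: 238 pts.

238 pts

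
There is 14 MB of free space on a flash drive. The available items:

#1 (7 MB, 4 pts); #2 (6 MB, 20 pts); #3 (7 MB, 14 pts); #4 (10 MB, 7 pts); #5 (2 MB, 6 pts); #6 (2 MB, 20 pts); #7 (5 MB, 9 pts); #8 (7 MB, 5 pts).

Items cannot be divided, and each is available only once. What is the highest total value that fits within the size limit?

Check high-value combinations within 14 MB:
- #2+#6+#7: size 6+2+5=13, value 20+20+9=49
- #2+#5+#6: size 6+2+2=10, value 20+6+20=46
- #3+#6+#7: size 7+2+5=14, value 14+20+9=43
- #2+#6: size 6+2=8, value 20+20=40
Best: 49 pts.

49 pts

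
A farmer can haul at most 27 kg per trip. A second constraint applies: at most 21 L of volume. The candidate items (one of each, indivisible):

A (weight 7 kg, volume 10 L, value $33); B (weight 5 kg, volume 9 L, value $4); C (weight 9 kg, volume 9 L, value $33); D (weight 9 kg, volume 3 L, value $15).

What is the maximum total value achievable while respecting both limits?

$66

Feasible sets respecting both limits:
- A+C: weight 16, volume 19, value 66
- B+C+D: weight 23, volume 21, value 52
- A+D: weight 16, volume 13, value 48
Best: $66.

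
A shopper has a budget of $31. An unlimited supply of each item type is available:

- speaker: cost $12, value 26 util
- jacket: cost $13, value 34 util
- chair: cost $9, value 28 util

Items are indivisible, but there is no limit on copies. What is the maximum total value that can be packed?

90 util

Best value-per-unit is chair at 28/9; filling with it alone gives 3×28 = 84.
Optimal mix: 1×jacket + 2×chair → cost 31, value 90.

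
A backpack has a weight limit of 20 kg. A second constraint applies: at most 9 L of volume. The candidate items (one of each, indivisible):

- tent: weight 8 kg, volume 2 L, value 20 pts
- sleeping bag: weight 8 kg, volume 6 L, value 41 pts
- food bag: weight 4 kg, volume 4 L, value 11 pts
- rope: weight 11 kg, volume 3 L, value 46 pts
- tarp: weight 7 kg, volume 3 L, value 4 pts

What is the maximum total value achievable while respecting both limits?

Feasible sets respecting both limits:
- sleeping bag+rope: weight 19, volume 9, value 87
- tent+rope: weight 19, volume 5, value 66
- tent+sleeping bag: weight 16, volume 8, value 61
- food bag+rope: weight 15, volume 7, value 57
Best: 87 pts.

87 pts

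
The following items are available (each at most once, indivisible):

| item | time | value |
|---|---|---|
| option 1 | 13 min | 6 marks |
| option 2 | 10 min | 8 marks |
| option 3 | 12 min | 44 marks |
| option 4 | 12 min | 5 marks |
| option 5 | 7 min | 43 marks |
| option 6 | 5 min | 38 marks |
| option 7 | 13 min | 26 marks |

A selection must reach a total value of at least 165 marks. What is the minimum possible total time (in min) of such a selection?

60

Subsets with value ≥ 165, sorted by total time:
- option 1+option 2+option 3+option 5+option 6+option 7: time 60, value 165
- option 1+option 2+option 3+option 4+option 5+option 6+option 7: time 72, value 170
Minimum time: 60 min.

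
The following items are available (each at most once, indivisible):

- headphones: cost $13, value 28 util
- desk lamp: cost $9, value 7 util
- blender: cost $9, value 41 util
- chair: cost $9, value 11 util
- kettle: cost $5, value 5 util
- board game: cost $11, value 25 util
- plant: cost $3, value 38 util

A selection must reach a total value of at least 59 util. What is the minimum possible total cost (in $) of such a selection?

Subsets with value ≥ 59, sorted by total cost:
- blender+plant: cost 12, value 79
- board game+plant: cost 14, value 63
Minimum cost: 12 $.

12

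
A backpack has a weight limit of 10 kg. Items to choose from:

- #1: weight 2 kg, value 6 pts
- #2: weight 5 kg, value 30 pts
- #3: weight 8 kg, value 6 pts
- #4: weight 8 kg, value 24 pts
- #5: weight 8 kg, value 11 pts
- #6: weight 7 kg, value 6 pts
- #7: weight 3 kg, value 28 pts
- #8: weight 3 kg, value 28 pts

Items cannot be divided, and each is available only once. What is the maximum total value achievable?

Check high-value combinations within 10 kg:
- #1+#2+#7: weight 2+5+3=10, value 6+30+28=64
- #1+#2+#8: weight 2+5+3=10, value 6+30+28=64
- #1+#7+#8: weight 2+3+3=8, value 6+28+28=62
- #2+#7: weight 5+3=8, value 30+28=58
Best: 64 pts.

64 pts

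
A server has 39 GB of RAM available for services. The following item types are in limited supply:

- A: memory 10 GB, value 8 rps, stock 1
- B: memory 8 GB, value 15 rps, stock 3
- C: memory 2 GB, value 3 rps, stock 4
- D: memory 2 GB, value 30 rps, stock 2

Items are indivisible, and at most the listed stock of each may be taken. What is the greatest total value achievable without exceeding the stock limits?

Best selections within memory 39 and stock limits:
- 3×B + 4×C + 2×D: memory 36, value 117
- 3×B + 3×C + 2×D: memory 34, value 114
- 1×A + 3×B + 2×D: memory 38, value 113
Best: 117 rps.

117 rps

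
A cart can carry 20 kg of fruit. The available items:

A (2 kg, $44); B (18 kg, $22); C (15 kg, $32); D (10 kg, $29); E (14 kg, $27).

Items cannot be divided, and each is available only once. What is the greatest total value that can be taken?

Check high-value combinations within 20 kg:
- A+C: weight 2+15=17, value 44+32=76
- A+D: weight 2+10=12, value 44+29=73
- A+E: weight 2+14=16, value 44+27=71
- A+B: weight 2+18=20, value 44+22=66
Best: $76.

$76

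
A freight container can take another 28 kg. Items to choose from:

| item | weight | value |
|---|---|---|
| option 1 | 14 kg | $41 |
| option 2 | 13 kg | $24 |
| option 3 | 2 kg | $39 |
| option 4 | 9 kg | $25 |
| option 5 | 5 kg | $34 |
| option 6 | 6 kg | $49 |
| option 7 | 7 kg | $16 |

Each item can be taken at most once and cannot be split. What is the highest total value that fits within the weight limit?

Check high-value combinations within 28 kg:
- option 1+option 3+option 5+option 6: weight 14+2+5+6=27, value 41+39+34+49=163
- option 3+option 4+option 5+option 6: weight 2+9+5+6=22, value 39+25+34+49=147
- option 2+option 3+option 5+option 6: weight 13+2+5+6=26, value 24+39+34+49=146
Best: $163.

$163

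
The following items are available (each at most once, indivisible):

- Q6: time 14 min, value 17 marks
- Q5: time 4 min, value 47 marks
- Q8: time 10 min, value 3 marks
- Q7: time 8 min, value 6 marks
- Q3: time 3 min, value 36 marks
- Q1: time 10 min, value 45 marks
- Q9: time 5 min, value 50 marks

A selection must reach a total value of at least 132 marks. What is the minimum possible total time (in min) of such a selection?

Subsets with value ≥ 132, sorted by total time:
- Q5+Q3+Q9: time 12, value 133
- Q5+Q1+Q9: time 19, value 142
Minimum time: 12 min.

12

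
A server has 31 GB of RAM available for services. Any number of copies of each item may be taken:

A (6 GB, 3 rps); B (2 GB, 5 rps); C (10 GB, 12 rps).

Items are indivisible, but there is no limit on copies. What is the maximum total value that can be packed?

Best value-per-unit is B at 5/2, and filling with it alone uses memory 15×2=30. No mix of the others beats 15×5 = 75.

75 rps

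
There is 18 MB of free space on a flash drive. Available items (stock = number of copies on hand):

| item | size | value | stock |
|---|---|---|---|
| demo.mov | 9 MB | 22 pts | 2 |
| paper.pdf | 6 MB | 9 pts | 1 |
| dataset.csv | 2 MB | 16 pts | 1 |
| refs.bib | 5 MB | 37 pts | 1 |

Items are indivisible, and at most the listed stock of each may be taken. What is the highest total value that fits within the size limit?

Top feasible selections:
- 1×demo.mov + 1×dataset.csv + 1×refs.bib: size 16, value 75
- 1×paper.pdf + 1×dataset.csv + 1×refs.bib: size 13, value 62
- 1×demo.mov + 1×refs.bib: size 14, value 59
Best: 75 pts.

75 pts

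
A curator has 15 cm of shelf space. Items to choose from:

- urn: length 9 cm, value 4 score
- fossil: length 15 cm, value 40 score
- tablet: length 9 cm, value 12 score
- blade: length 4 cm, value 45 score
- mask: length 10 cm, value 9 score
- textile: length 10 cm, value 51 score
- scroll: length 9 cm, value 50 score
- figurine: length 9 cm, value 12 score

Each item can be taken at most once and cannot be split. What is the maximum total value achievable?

96 score

Check high-value combinations within 15 cm:
- blade+textile: length 4+10=14, value 45+51=96
- blade+scroll: length 4+9=13, value 45+50=95
- tablet+blade: length 9+4=13, value 12+45=57
- blade+figurine: length 4+9=13, value 45+12=57
Best: 96 score.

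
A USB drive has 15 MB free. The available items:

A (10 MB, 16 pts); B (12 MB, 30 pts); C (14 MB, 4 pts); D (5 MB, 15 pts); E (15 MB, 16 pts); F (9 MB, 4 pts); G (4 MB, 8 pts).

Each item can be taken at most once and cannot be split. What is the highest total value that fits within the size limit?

31 pts

This is a 0/1 knapsack; check combinations near the capacity.
- A+D: size 10+5=15, value 16+15=31
- B: size 12, value 30
- A+G: size 10+4=14, value 16+8=24
Best: 31 pts.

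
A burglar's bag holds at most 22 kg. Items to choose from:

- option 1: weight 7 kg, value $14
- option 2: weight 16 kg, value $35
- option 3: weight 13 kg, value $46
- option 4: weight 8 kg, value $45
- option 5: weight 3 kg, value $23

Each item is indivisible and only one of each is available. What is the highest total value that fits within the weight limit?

$91

Check high-value combinations within 22 kg:
- option 3+option 4: weight 13+8=21, value 46+45=91
- option 1+option 4+option 5: weight 7+8+3=18, value 14+45+23=82
- option 3+option 5: weight 13+3=16, value 46+23=69
Best: $91.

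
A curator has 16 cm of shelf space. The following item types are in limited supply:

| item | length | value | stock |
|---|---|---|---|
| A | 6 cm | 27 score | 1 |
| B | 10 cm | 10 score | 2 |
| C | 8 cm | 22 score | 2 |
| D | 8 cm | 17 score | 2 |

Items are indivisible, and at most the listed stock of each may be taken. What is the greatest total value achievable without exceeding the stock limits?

Best selections within length 16 and stock limits:
- 1×A + 1×C: length 14, value 49
- 1×A + 1×D: length 14, value 44
- 2×C: length 16, value 44
Best: 49 score.

49 score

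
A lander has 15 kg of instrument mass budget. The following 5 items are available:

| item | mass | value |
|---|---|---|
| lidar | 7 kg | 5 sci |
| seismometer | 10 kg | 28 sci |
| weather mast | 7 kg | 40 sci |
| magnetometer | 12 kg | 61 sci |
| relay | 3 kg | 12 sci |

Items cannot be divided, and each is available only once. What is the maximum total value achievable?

Check high-value combinations within 15 kg:
- magnetometer+relay: mass 12+3=15, value 61+12=73
- magnetometer: mass 12, value 61
- weather mast+relay: mass 7+3=10, value 40+12=52
- lidar+weather mast: mass 7+7=14, value 5+40=45
- weather mast: mass 7, value 40
Best: 73 sci.

73 sci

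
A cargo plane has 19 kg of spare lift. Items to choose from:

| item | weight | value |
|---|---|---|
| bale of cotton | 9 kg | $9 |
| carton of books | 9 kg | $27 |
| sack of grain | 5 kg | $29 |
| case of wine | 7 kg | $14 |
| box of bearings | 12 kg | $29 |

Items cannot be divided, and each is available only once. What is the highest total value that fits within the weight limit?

$58

Check high-value combinations within 19 kg:
- sack of grain+box of bearings: weight 5+12=17, value 29+29=58
- carton of books+sack of grain: weight 9+5=14, value 27+29=56
- sack of grain+case of wine: weight 5+7=12, value 29+14=43
- case of wine+box of bearings: weight 7+12=19, value 14+29=43
- carton of books+case of wine: weight 9+7=16, value 27+14=41
Best: $58.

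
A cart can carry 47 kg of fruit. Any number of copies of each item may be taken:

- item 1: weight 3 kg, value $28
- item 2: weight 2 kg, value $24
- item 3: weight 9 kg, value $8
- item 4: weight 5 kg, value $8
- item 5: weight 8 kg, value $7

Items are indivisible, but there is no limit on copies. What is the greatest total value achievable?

$556

Best value-per-unit is item 2 at 24/2; filling with it alone gives 23×24 = 552.
Optimal mix: 1×item 1 + 22×item 2 → weight 47, value 556.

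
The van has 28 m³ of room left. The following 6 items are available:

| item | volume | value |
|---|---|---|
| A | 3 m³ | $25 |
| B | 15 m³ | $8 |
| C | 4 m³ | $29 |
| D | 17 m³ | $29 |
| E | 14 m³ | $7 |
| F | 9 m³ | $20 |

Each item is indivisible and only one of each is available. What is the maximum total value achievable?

Check high-value combinations within 28 m³:
- A+C+D: volume 3+4+17=24, value 25+29+29=83
- A+C+F: volume 3+4+9=16, value 25+29+20=74
- A+B+C: volume 3+15+4=22, value 25+8+29=62
- A+C+E: volume 3+4+14=21, value 25+29+7=61
Best: $83.

$83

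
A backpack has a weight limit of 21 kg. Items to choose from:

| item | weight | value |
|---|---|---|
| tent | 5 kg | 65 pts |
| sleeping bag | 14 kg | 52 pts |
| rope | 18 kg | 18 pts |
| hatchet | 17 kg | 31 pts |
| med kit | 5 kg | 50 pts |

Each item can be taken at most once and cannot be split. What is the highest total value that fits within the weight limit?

117 pts

Check high-value combinations within 21 kg:
- tent+sleeping bag: weight 5+14=19, value 65+52=117
- tent+med kit: weight 5+5=10, value 65+50=115
- sleeping bag+med kit: weight 14+5=19, value 52+50=102
- tent: weight 5, value 65
- sleeping bag: weight 14, value 52
Best: 117 pts.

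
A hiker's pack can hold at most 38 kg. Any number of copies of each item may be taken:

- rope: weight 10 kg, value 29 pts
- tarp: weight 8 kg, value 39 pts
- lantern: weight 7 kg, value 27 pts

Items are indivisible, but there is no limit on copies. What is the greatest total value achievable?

Best value-per-unit is tarp at 39/8; filling with it alone gives 4×39 = 156.
Optimal mix: 3×tarp + 2×lantern → weight 38, value 171.

171 pts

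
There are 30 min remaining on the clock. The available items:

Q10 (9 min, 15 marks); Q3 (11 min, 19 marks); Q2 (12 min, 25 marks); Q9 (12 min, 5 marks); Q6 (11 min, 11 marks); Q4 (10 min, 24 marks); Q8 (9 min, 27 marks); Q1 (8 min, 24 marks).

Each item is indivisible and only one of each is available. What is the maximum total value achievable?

Check high-value combinations within 30 min:
- Q2+Q8+Q1: time 12+9+8=29, value 25+27+24=76
- Q4+Q8+Q1: time 10+9+8=27, value 24+27+24=75
- Q2+Q4+Q1: time 12+10+8=30, value 25+24+24=73
Best: 76 marks.

76 marks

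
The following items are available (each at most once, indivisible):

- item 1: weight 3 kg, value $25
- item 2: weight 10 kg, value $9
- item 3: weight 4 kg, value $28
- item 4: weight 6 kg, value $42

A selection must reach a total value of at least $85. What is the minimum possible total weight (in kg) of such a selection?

Subsets with value ≥ 85, sorted by total weight:
- item 1+item 3+item 4: weight 13, value 95
- item 1+item 2+item 3+item 4: weight 23, value 104
Minimum weight: 13 kg.

13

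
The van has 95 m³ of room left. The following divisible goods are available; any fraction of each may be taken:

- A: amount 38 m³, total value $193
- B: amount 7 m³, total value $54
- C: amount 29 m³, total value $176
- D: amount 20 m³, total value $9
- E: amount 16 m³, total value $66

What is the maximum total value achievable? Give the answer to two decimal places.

Take in order of value per unit:
- B (54/7 per unit): all 7 → value 54, running total 54.00
- C (176/29 per unit): all 29 → value 176, running total 230.00
- A (193/38 per unit): all 38 → value 193, running total 423.00
- E (66/16 per unit): all 16 → value 66, running total 489.00
- D (9/20 per unit): 5 of 20 → value 5×9/20 = 2.2500, running total 491.25
Total 491.25.

491.25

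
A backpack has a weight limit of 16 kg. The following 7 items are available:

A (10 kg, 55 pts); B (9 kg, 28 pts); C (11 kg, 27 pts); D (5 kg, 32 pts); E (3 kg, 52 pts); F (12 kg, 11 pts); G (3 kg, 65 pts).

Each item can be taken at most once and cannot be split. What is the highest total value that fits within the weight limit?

172 pts

Check high-value combinations within 16 kg:
- A+E+G: weight 10+3+3=16, value 55+52+65=172
- D+E+G: weight 5+3+3=11, value 32+52+65=149
- B+E+G: weight 9+3+3=15, value 28+52+65=145
- A+G: weight 10+3=13, value 55+65=120
- E+G: weight 3+3=6, value 52+65=117
Best: 172 pts.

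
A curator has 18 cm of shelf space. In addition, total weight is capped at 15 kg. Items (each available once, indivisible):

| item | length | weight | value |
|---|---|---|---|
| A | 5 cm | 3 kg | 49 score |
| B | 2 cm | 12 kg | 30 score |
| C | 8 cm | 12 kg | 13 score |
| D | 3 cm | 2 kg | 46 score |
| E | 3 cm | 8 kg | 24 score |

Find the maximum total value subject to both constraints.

Feasible sets respecting both limits:
- A+D+E: length 11, weight 13, value 119
- A+D: length 8, weight 5, value 95
- A+B: length 7, weight 15, value 79
Best: 119 score.

119 score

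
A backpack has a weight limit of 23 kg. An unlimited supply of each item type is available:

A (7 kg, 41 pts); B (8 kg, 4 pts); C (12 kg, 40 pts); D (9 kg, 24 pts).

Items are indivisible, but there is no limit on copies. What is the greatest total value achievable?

Best value-per-unit is A at 41/7, and filling with it alone uses weight 3×7=21. No mix of the others beats 3×41 = 123.

123 pts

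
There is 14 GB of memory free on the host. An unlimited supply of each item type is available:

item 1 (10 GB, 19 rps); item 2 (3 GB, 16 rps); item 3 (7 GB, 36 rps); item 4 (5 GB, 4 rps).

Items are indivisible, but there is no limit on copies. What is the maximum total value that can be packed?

Best value-per-unit is item 2 at 16/3; filling with it alone gives 4×16 = 64.
Optimal mix: 2×item 3 → memory 14, value 72.

72 rps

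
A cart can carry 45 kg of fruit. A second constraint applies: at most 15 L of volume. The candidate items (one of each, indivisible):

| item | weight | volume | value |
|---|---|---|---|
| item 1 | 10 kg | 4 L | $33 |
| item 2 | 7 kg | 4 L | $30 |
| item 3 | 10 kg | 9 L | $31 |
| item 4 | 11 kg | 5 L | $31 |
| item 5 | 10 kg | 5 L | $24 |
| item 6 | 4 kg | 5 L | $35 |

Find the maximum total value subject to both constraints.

Feasible sets respecting both limits:
- item 1+item 4+item 6: weight 25, volume 14, value 99
- item 1+item 2+item 6: weight 21, volume 13, value 98
- item 2+item 4+item 6: weight 22, volume 14, value 96
Best: $99.

$99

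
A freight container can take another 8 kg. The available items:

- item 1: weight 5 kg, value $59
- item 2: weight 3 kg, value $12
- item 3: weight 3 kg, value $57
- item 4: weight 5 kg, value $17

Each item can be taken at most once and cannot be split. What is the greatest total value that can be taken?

Check high-value combinations within 8 kg:
- item 1+item 3: weight 5+3=8, value 59+57=116
- item 3+item 4: weight 3+5=8, value 57+17=74
- item 1+item 2: weight 5+3=8, value 59+12=71
Best: $116.

$116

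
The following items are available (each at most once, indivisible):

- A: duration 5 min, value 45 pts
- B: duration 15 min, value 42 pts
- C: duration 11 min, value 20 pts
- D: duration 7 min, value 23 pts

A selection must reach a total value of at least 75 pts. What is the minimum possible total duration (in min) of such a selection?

Subsets with value ≥ 75, sorted by total duration:
- A+B: duration 20, value 87
- A+C+D: duration 23, value 88
- A+B+D: duration 27, value 110
- A+B+C: duration 31, value 107
Minimum duration: 20 min.

20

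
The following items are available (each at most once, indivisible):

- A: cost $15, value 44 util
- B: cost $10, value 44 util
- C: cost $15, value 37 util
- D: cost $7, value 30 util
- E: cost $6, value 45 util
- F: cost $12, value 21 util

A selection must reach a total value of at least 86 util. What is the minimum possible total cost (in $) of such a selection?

Subsets with value ≥ 86, sorted by total cost:
- B+E: cost 16, value 89
- A+E: cost 21, value 89
Minimum cost: 16 $.

16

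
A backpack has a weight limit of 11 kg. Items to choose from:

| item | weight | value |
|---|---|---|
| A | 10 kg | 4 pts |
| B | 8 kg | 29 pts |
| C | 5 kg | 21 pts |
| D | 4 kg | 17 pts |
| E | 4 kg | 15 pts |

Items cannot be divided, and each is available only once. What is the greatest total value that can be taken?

38 pts

Check high-value combinations within 11 kg:
- C+D: weight 5+4=9, value 21+17=38
- C+E: weight 5+4=9, value 21+15=36
- D+E: weight 4+4=8, value 17+15=32
- B: weight 8, value 29
- C: weight 5, value 21
Best: 38 pts.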